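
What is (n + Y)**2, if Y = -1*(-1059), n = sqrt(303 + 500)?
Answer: (1059 + sqrt(803))**2 ≈ 1.1823e+6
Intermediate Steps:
n = sqrt(803) ≈ 28.337
Y = 1059
(n + Y)**2 = (sqrt(803) + 1059)**2 = (1059 + sqrt(803))**2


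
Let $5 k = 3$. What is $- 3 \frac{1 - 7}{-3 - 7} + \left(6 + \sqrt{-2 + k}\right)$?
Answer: $\frac{21}{5} + \frac{i \sqrt{35}}{5} \approx 4.2 + 1.1832 i$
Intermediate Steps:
$k = \frac{3}{5}$ ($k = \frac{1}{5} \cdot 3 = \frac{3}{5} \approx 0.6$)
$- 3 \frac{1 - 7}{-3 - 7} + \left(6 + \sqrt{-2 + k}\right) = - 3 \frac{1 - 7}{-3 - 7} + \left(6 + \sqrt{-2 + \frac{3}{5}}\right) = - 3 \left(- \frac{6}{-10}\right) + \left(6 + \sqrt{- \frac{7}{5}}\right) = - 3 \left(\left(-6\right) \left(- \frac{1}{10}\right)\right) + \left(6 + \frac{i \sqrt{35}}{5}\right) = \left(-3\right) \frac{3}{5} + \left(6 + \frac{i \sqrt{35}}{5}\right) = - \frac{9}{5} + \left(6 + \frac{i \sqrt{35}}{5}\right) = \frac{21}{5} + \frac{i \sqrt{35}}{5}$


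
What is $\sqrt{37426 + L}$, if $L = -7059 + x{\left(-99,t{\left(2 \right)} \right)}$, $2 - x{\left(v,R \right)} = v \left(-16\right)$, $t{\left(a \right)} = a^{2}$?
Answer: $\sqrt{28785} \approx 169.66$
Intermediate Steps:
$x{\left(v,R \right)} = 2 + 16 v$ ($x{\left(v,R \right)} = 2 - v \left(-16\right) = 2 - - 16 v = 2 + 16 v$)
$L = -8641$ ($L = -7059 + \left(2 + 16 \left(-99\right)\right) = -7059 + \left(2 - 1584\right) = -7059 - 1582 = -8641$)
$\sqrt{37426 + L} = \sqrt{37426 - 8641} = \sqrt{28785}$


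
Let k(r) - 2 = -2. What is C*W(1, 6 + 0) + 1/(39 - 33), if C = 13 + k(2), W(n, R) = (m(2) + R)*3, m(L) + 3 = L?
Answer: 1171/6 ≈ 195.17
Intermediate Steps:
k(r) = 0 (k(r) = 2 - 2 = 0)
m(L) = -3 + L
W(n, R) = -3 + 3*R (W(n, R) = ((-3 + 2) + R)*3 = (-1 + R)*3 = -3 + 3*R)
C = 13 (C = 13 + 0 = 13)
C*W(1, 6 + 0) + 1/(39 - 33) = 13*(-3 + 3*(6 + 0)) + 1/(39 - 33) = 13*(-3 + 3*6) + 1/6 = 13*(-3 + 18) + ⅙ = 13*15 + ⅙ = 195 + ⅙ = 1171/6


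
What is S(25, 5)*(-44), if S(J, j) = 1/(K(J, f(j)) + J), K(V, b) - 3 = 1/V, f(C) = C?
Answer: -1100/701 ≈ -1.5692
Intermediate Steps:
K(V, b) = 3 + 1/V
S(J, j) = 1/(3 + J + 1/J) (S(J, j) = 1/((3 + 1/J) + J) = 1/(3 + J + 1/J))
S(25, 5)*(-44) = (25/(1 + 25² + 3*25))*(-44) = (25/(1 + 625 + 75))*(-44) = (25/701)*(-44) = -1100/701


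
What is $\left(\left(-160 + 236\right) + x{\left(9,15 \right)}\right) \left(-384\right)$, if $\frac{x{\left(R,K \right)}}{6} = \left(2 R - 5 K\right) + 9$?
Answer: $81408$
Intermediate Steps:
$x{\left(R,K \right)} = 54 - 30 K + 12 R$ ($x{\left(R,K \right)} = 6 \left(\left(2 R - 5 K\right) + 9\right) = 6 \left(\left(- 5 K + 2 R\right) + 9\right) = 6 \left(9 - 5 K + 2 R\right) = 54 - 30 K + 12 R$)
$\left(\left(-160 + 236\right) + x{\left(9,15 \right)}\right) \left(-384\right) = \left(\left(-160 + 236\right) + \left(54 - 450 + 12 \cdot 9\right)\right) \left(-384\right) = \left(76 + \left(54 - 450 + 108\right)\right) \left(-384\right) = \left(76 - 288\right) \left(-384\right) = \left(-212\right) \left(-384\right) = 81408$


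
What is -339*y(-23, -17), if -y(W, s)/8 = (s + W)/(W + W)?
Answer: 54240/23 ≈ 2358.3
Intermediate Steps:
y(W, s) = -4*(W + s)/W (y(W, s) = -8*(s + W)/(W + W) = -8*(W + s)/(2*W) = -8*(W + s)*1/(2*W) = -4*(W + s)/W)
-339*y(-23, -17) = -339*(-4 - 4*(-17)/(-23)) = -339*(-4 - 4*(-17)*(-1/23)) = -339*(-4 - 68/23) = -339*(-160/23) = 54240/23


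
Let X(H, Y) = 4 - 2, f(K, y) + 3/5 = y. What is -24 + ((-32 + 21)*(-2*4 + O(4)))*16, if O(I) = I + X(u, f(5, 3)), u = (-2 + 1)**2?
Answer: 328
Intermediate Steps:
f(K, y) = -3/5 + y
u = 1 (u = (-1)**2 = 1)
X(H, Y) = 2
O(I) = 2 + I (O(I) = I + 2 = 2 + I)
-24 + ((-32 + 21)*(-2*4 + O(4)))*16 = -24 + ((-32 + 21)*(-2*4 + (2 + 4)))*16 = -24 - 11*(-8 + 6)*16 = -24 - 11*(-2)*16 = -24 + 22*16 = -24 + 352 = 328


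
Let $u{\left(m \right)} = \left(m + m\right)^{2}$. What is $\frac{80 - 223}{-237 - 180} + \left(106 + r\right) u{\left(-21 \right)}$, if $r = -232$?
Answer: $- \frac{92683945}{417} \approx -2.2226 \cdot 10^{5}$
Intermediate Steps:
$u{\left(m \right)} = 4 m^{2}$ ($u{\left(m \right)} = \left(2 m\right)^{2} = 4 m^{2}$)
$\frac{80 - 223}{-237 - 180} + \left(106 + r\right) u{\left(-21 \right)} = \frac{80 - 223}{-237 - 180} + \left(106 - 232\right) 4 \left(-21\right)^{2} = - \frac{143}{-417} - 126 \cdot 4 \cdot 441 = \left(-143\right) \left(- \frac{1}{417}\right) - 222264 = \frac{143}{417} - 222264 = - \frac{92683945}{417}$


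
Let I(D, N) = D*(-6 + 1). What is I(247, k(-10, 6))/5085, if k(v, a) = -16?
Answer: -247/1017 ≈ -0.24287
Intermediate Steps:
I(D, N) = -5*D (I(D, N) = D*(-5) = -5*D)
I(247, k(-10, 6))/5085 = -5*247/5085 = -1235*1/5085 = -247/1017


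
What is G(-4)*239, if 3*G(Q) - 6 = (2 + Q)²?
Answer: 2390/3 ≈ 796.67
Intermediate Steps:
G(Q) = 2 + (2 + Q)²/3
G(-4)*239 = (2 + (2 - 4)²/3)*239 = (2 + (⅓)*(-2)²)*239 = (2 + (⅓)*4)*239 = (2 + 4/3)*239 = (10/3)*239 = 2390/3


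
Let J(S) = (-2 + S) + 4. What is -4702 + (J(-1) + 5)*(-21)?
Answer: -4828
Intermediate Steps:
J(S) = 2 + S
-4702 + (J(-1) + 5)*(-21) = -4702 + ((2 - 1) + 5)*(-21) = -4702 + (1 + 5)*(-21) = -4702 + 6*(-21) = -4702 - 126 = -4828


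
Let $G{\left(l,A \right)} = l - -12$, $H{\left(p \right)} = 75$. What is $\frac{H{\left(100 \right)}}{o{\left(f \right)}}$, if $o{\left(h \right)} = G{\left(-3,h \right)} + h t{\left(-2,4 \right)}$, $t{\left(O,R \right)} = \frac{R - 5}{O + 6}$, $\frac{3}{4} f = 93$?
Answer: $- \frac{75}{22} \approx -3.4091$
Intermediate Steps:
$f = 124$ ($f = \frac{4}{3} \cdot 93 = 124$)
$G{\left(l,A \right)} = 12 + l$ ($G{\left(l,A \right)} = l + 12 = 12 + l$)
$t{\left(O,R \right)} = \frac{-5 + R}{6 + O}$
$o{\left(h \right)} = 9 - \frac{h}{4}$ ($o{\left(h \right)} = \left(12 - 3\right) + h \frac{-5 + 4}{6 - 2} = 9 + h \frac{1}{4} \left(-1\right) = 9 + h \left(- \frac{1}{4}\right) = 9 - \frac{h}{4}$)
$\frac{H{\left(100 \right)}}{o{\left(f \right)}} = \frac{75}{9 - 31} = \frac{75}{-22} = 75 \left(- \frac{1}{22}\right) = - \frac{75}{22}$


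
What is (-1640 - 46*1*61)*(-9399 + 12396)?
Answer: -13324662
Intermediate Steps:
(-1640 - 46*1*61)*(-9399 + 12396) = (-1640 - 46*61)*2997 = (-1640 - 2806)*2997 = -4446*2997 = -13324662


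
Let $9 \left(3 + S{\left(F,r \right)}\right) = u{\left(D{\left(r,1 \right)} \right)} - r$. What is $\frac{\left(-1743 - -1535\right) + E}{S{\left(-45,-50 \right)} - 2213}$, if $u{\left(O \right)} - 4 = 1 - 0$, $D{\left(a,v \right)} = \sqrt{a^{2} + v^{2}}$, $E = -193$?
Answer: $\frac{3609}{19889} \approx 0.18146$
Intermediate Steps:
$u{\left(O \right)} = 5$ ($u{\left(O \right)} = 4 + \left(1 - 0\right) = 4 + \left(1 + 0\right) = 4 + 1 = 5$)
$S{\left(F,r \right)} = - \frac{22}{9} - \frac{r}{9}$ ($S{\left(F,r \right)} = -3 + \frac{5 - r}{9} = -3 - \left(- \frac{5}{9} + \frac{r}{9}\right) = - \frac{22}{9} - \frac{r}{9}$)
$\frac{\left(-1743 - -1535\right) + E}{S{\left(-45,-50 \right)} - 2213} = \frac{\left(-1743 - -1535\right) - 193}{\left(- \frac{22}{9} - - \frac{50}{9}\right) - 2213} = \frac{\left(-1743 + 1535\right) - 193}{\left(- \frac{22}{9} + \frac{50}{9}\right) - 2213} = \frac{-208 - 193}{\frac{28}{9} - 2213} = - \frac{401}{- \frac{19889}{9}} = \left(-401\right) \left(- \frac{9}{19889}\right) = \frac{3609}{19889}$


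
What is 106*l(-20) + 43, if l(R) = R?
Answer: -2077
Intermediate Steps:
106*l(-20) + 43 = 106*(-20) + 43 = -2120 + 43 = -2077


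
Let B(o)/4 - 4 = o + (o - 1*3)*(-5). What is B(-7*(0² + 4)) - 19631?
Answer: -19107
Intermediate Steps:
B(o) = 76 - 16*o (B(o) = 16 + 4*(o + (o - 1*3)*(-5)) = 16 + 4*(o + (o - 3)*(-5)) = 16 + 4*(o + (-3 + o)*(-5)) = 16 + 4*(o + (15 - 5*o)) = 16 + 4*(15 - 4*o) = 16 + (60 - 16*o) = 76 - 16*o)
B(-7*(0² + 4)) - 19631 = (76 - (-112)*(0² + 4)) - 19631 = (76 - (-112)*(0 + 4)) - 19631 = (76 - (-112)*4) - 19631 = (76 - 16*(-28)) - 19631 = (76 + 448) - 19631 = 524 - 19631 = -19107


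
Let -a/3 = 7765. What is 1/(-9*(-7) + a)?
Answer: -1/23232 ≈ -4.3044e-5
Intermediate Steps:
a = -23295 (a = -3*7765 = -23295)
1/(-9*(-7) + a) = 1/(-9*(-7) - 23295) = 1/(63 - 23295) = 1/(-23232) = -1/23232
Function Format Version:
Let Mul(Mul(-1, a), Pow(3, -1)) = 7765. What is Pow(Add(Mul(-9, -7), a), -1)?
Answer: Rational(-1, 23232) ≈ -4.3044e-5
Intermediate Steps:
a = -23295 (a = Mul(-3, 7765) = -23295)
Pow(Add(Mul(-9, -7), a), -1) = Pow(Add(Mul(-9, -7), -23295), -1) = Pow(Add(63, -23295), -1) = Pow(-23232, -1) = Rational(-1, 23232)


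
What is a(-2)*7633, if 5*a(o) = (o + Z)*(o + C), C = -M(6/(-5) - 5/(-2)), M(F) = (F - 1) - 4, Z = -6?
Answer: -519044/25 ≈ -20762.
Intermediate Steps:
M(F) = -5 + F (M(F) = (-1 + F) - 4 = -5 + F)
C = 37/10 (C = -(-5 + (6/(-5) - 5/(-2))) = -(-5 + (6*(-⅕) - 5*(-½))) = -(-5 + (-6/5 + 5/2)) = -(-5 + 13/10) = -1*(-37/10) = 37/10 ≈ 3.7000)
a(o) = (-6 + o)*(37/10 + o)/5 (a(o) = ((o - 6)*(o + 37/10))/5 = ((-6 + o)*(37/10 + o))/5 = (-6 + o)*(37/10 + o)/5)
a(-2)*7633 = (-111/25 - 23/50*(-2) + (⅕)*(-2)²)*7633 = (-111/25 + 23/25 + (⅕)*4)*7633 = (-111/25 + 23/25 + ⅘)*7633 = -68/25*7633 = -519044/25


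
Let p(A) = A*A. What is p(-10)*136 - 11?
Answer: 13589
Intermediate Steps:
p(A) = A²
p(-10)*136 - 11 = (-10)²*136 - 11 = 100*136 - 11 = 13600 - 11 = 13589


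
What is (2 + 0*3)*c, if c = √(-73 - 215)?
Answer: 24*I*√2 ≈ 33.941*I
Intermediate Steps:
c = 12*I*√2 (c = √(-288) = 12*I*√2 ≈ 16.971*I)
(2 + 0*3)*c = (2 + 0*3)*(12*I*√2) = (2 + 0)*(12*I*√2) = 2*(12*I*√2) = 24*I*√2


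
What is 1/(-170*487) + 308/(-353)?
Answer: -25499673/29224870 ≈ -0.87253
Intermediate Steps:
1/(-170*487) + 308/(-353) = -1/170*1/487 + 308*(-1/353) = -1/82790 - 308/353 = -25499673/29224870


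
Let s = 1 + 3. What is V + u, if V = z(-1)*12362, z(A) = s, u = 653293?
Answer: 702741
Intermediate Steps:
s = 4
z(A) = 4
V = 49448 (V = 4*12362 = 49448)
V + u = 49448 + 653293 = 702741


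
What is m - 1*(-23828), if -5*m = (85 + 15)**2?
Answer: 21828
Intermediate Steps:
m = -2000 (m = -(85 + 15)**2/5 = -1/5*100**2 = -1/5*10000 = -2000)
m - 1*(-23828) = -2000 - 1*(-23828) = -2000 + 23828 = 21828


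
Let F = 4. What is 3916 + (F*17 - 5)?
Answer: 3979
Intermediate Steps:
3916 + (F*17 - 5) = 3916 + (4*17 - 5) = 3916 + (68 - 5) = 3916 + 63 = 3979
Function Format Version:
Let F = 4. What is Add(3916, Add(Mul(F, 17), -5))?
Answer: 3979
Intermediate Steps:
Add(3916, Add(Mul(F, 17), -5)) = Add(3916, Add(Mul(4, 17), -5)) = Add(3916, Add(68, -5)) = Add(3916, 63) = 3979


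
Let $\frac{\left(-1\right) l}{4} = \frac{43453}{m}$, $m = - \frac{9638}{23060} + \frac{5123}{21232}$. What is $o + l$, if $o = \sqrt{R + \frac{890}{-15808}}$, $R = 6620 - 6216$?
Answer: $\frac{21275019853760}{21624409} + \frac{\sqrt{1577228874}}{1976} \approx 9.8386 \cdot 10^{5}$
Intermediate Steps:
$R = 404$
$m = - \frac{21624409}{122402480}$ ($m = \left(-9638\right) \frac{1}{23060} + 5123 \cdot \frac{1}{21232} = - \frac{4819}{11530} + \frac{5123}{21232} = - \frac{21624409}{122402480} \approx -0.17667$)
$o = \frac{\sqrt{1577228874}}{1976}$ ($o = \sqrt{404 + \frac{890}{-15808}} = \sqrt{404 + 890 \left(- \frac{1}{15808}\right)} = \sqrt{404 - \frac{445}{7904}} = \sqrt{\frac{3192771}{7904}} = \frac{\sqrt{1577228874}}{1976} \approx 20.098$)
$l = \frac{21275019853760}{21624409}$ ($l = - 4 \frac{43453}{- \frac{21624409}{122402480}} = - 4 \cdot 43453 \left(- \frac{122402480}{21624409}\right) = \left(-4\right) \left(- \frac{5318754963440}{21624409}\right) = \frac{21275019853760}{21624409} \approx 9.8384 \cdot 10^{5}$)
$o + l = \frac{\sqrt{1577228874}}{1976} + \frac{21275019853760}{21624409} = \frac{21275019853760}{21624409} + \frac{\sqrt{1577228874}}{1976}$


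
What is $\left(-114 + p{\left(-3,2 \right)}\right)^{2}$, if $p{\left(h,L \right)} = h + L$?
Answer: $13225$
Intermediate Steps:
$p{\left(h,L \right)} = L + h$
$\left(-114 + p{\left(-3,2 \right)}\right)^{2} = \left(-114 + \left(2 - 3\right)\right)^{2} = \left(-114 - 1\right)^{2} = \left(-115\right)^{2} = 13225$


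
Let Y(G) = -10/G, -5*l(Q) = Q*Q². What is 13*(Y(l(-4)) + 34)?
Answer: 13819/32 ≈ 431.84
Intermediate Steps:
l(Q) = -Q³/5 (l(Q) = -Q*Q²/5 = -Q³/5)
13*(Y(l(-4)) + 34) = 13*(-10/((-⅕*(-4)³)) + 34) = 13*(-10/((-⅕*(-64))) + 34) = 13*(-10/64/5 + 34) = 13*(-10*5/64 + 34) = 13*(-25/32 + 34) = 13*(1063/32) = 13819/32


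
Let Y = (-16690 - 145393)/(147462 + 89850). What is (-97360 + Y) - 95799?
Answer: -45839110691/237312 ≈ -1.9316e+5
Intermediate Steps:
Y = -162083/237312 ≈ -0.68300
(-97360 + Y) - 95799 = (-97360 - 162083/237312) - 95799 = -23104858403/237312 - 95799 = -45839110691/237312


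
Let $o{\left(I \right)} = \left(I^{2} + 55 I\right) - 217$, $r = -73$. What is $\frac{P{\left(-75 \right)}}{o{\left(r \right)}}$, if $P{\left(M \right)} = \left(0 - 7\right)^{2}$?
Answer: $\frac{49}{1097} \approx 0.044667$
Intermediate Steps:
$o{\left(I \right)} = -217 + I^{2} + 55 I$
$P{\left(M \right)} = 49$ ($P{\left(M \right)} = \left(-7\right)^{2} = 49$)
$\frac{P{\left(-75 \right)}}{o{\left(r \right)}} = \frac{49}{-217 + \left(-73\right)^{2} + 55 \left(-73\right)} = \frac{49}{-217 + 5329 - 4015} = \frac{49}{1097}$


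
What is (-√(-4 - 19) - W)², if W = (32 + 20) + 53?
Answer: (105 + I*√23)² ≈ 11002.0 + 1007.1*I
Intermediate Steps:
W = 105 (W = 52 + 53 = 105)
(-√(-4 - 19) - W)² = (-√(-4 - 19) - 1*105)² = (-√(-23) - 105)² = (-I*√23 - 105)² = (-105 - I*√23)²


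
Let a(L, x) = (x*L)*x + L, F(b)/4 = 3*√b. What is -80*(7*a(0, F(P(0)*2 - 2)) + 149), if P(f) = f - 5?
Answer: -11920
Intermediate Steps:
P(f) = -5 + f
F(b) = 12*√b (F(b) = 4*(3*√b) = 12*√b)
a(L, x) = L + L*x² (a(L, x) = (L*x)*x + L = L*x² + L = L + L*x²)
-80*(7*a(0, F(P(0)*2 - 2)) + 149) = -80*(7*(0*(1 + (12*√((-5 + 0)*2 - 2))²)) + 149) = -80*(7*(0*(1 + (12*√(-5*2 - 2))²)) + 149) = -80*(7*(0*(1 + (12*√(-10 - 2))²)) + 149) = -80*(7*(0*(1 + (12*√(-12))²)) + 149) = -80*(7*(0*(1 + (12*(2*I*√3))²)) + 149) = -80*(7*(0*(1 + (24*I*√3)²)) + 149) = -80*(7*(0*(1 - 1728)) + 149) = -80*(7*(0*(-1727)) + 149) = -80*(7*0 + 149) = -80*(0 + 149) = -80*149 = -11920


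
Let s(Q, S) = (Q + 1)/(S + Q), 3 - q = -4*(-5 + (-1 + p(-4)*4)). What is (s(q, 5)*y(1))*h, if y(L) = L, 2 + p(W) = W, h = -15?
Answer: -435/28 ≈ -15.536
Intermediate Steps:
p(W) = -2 + W
q = -117 (q = 3 - (-4)*(-5 + (-1 + (-2 - 4)*4)) = 3 - (-4)*(-5 + (-1 - 6*4)) = 3 - (-4)*(-5 + (-1 - 24)) = 3 - (-4)*(-5 - 25) = 3 - (-4)*(-30) = 3 - 1*120 = 3 - 120 = -117)
s(Q, S) = (1 + Q)/(Q + S)
(s(q, 5)*y(1))*h = (((1 - 117)/(-117 + 5))*1)*(-15) = ((-116/(-112))*1)*(-15) = (-1/112*(-116)*1)*(-15) = ((29/28)*1)*(-15) = (29/28)*(-15) = -435/28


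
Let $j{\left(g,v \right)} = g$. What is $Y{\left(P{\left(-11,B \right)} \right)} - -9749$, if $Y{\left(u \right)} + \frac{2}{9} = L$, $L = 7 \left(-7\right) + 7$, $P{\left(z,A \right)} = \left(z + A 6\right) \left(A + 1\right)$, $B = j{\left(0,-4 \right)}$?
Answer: $\frac{87361}{9} \approx 9706.8$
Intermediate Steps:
$B = 0$
$P{\left(z,A \right)} = \left(1 + A\right) \left(z + 6 A\right)$ ($P{\left(z,A \right)} = \left(z + 6 A\right) \left(1 + A\right) = \left(1 + A\right) \left(z + 6 A\right)$)
$L = -42$ ($L = -49 + 7 = -42$)
$Y{\left(u \right)} = - \frac{380}{9}$ ($Y{\left(u \right)} = - \frac{2}{9} - 42 = - \frac{380}{9}$)
$Y{\left(P{\left(-11,B \right)} \right)} - -9749 = - \frac{380}{9} - -9749 = - \frac{380}{9} + 9749 = \frac{87361}{9}$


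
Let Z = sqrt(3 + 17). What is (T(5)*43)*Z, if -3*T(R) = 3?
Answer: -86*sqrt(5) ≈ -192.30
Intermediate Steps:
Z = 2*sqrt(5) (Z = sqrt(20) = 2*sqrt(5) ≈ 4.4721)
T(R) = -1 (T(R) = -1/3*3 = -1)
(T(5)*43)*Z = (-1*43)*(2*sqrt(5)) = -86*sqrt(5)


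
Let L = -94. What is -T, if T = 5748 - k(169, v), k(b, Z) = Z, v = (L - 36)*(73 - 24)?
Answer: -12118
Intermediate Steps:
v = -6370 (v = (-94 - 36)*(73 - 24) = -130*49 = -6370)
T = 12118 (T = 5748 - 1*(-6370) = 5748 + 6370 = 12118)
-T = -1*12118 = -12118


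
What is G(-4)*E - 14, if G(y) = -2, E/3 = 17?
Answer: -116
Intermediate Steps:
E = 51 (E = 3*17 = 51)
G(-4)*E - 14 = -2*51 - 14 = -102 - 14 = -116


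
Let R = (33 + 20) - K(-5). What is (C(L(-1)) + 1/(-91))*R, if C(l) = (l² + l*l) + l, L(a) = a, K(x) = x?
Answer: 5220/91 ≈ 57.363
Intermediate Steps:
C(l) = l + 2*l² (C(l) = (l² + l²) + l = 2*l² + l = l + 2*l²)
R = 58 (R = (33 + 20) - 1*(-5) = 53 + 5 = 58)
(C(L(-1)) + 1/(-91))*R = (-(1 + 2*(-1)) + 1/(-91))*58 = (-(1 - 2) - 1/91)*58 = (-1*(-1) - 1/91)*58 = (1 - 1/91)*58 = (90/91)*58 = 5220/91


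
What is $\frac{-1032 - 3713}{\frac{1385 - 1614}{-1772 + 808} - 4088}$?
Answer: $\frac{4574180}{3940603} \approx 1.1608$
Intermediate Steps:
$\frac{-1032 - 3713}{\frac{1385 - 1614}{-1772 + 808} - 4088} = - \frac{4745}{- \frac{229}{-964} - 4088} = - \frac{4745}{\left(-229\right) \left(- \frac{1}{964}\right) - 4088} = - \frac{4745}{\frac{229}{964} - 4088} = - \frac{4745}{- \frac{3940603}{964}} = \left(-4745\right) \left(- \frac{964}{3940603}\right) = \frac{4574180}{3940603}$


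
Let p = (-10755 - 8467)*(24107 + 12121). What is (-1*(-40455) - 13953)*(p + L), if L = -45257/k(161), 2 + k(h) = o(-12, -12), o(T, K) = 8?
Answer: -18455519973401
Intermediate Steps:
p = -696374616 (p = -19222*36228 = -696374616)
k(h) = 6 (k(h) = -2 + 8 = 6)
L = -45257/6 ≈ -7542.8
(-1*(-40455) - 13953)*(p + L) = (-1*(-40455) - 13953)*(-696374616 - 45257/6) = (40455 - 13953)*(-4178292953/6) = 26502*(-4178292953/6) = -18455519973401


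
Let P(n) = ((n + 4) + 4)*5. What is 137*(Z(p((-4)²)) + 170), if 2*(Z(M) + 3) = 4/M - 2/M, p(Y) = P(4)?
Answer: 1372877/60 ≈ 22881.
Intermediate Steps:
P(n) = 40 + 5*n (P(n) = ((4 + n) + 4)*5 = (8 + n)*5 = 40 + 5*n)
p(Y) = 60 (p(Y) = 40 + 5*4 = 40 + 20 = 60)
Z(M) = -3 + 1/M (Z(M) = -3 + (4/M - 2/M)/2 = -3 + (2/M)/2 = -3 + 1/M)
137*(Z(p((-4)²)) + 170) = 137*((-3 + 1/60) + 170) = 137*(-179/60 + 170) = 137*(10021/60) = 1372877/60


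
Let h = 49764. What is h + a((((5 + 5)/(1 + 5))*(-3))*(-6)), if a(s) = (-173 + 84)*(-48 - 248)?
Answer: 76108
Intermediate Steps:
a(s) = 26344 (a(s) = -89*(-296) = 26344)
h + a((((5 + 5)/(1 + 5))*(-3))*(-6)) = 49764 + 26344 = 76108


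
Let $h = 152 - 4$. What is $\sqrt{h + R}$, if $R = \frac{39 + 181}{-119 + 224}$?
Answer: $\frac{4 \sqrt{4137}}{21} \approx 12.251$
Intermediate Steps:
$h = 148$
$R = \frac{44}{21}$ ($R = \frac{220}{105} = 220 \cdot \frac{1}{105} = \frac{44}{21} \approx 2.0952$)
$\sqrt{h + R} = \sqrt{148 + \frac{44}{21}} = \sqrt{\frac{3152}{21}} = \frac{4 \sqrt{4137}}{21}$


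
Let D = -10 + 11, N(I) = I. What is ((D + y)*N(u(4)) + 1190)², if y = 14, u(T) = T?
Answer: 1562500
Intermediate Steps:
D = 1
((D + y)*N(u(4)) + 1190)² = ((1 + 14)*4 + 1190)² = (15*4 + 1190)² = (60 + 1190)² = 1250² = 1562500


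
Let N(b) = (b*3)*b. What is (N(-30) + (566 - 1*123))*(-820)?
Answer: -2577260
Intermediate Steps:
N(b) = 3*b² (N(b) = (3*b)*b = 3*b²)
(N(-30) + (566 - 1*123))*(-820) = (3*(-30)² + (566 - 1*123))*(-820) = (3*900 + (566 - 123))*(-820) = (2700 + 443)*(-820) = 3143*(-820) = -2577260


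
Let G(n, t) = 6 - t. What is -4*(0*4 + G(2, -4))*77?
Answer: -3080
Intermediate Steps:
-4*(0*4 + G(2, -4))*77 = -4*(0*4 + (6 - 1*(-4)))*77 = -4*(0 + (6 + 4))*77 = -4*(0 + 10)*77 = -4*10*77 = -40*77 = -3080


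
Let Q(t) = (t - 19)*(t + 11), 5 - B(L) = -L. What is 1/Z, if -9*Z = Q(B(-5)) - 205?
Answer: 1/46 ≈ 0.021739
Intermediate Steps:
B(L) = 5 + L (B(L) = 5 - (-1)*L = 5 + L)
Q(t) = (-19 + t)*(11 + t)
Z = 46 (Z = -((-209 + (5 - 5)² - 8*(5 - 5)) - 205)/9 = -((-209 + 0² - 8*0) - 205)/9 = -((-209 + 0 + 0) - 205)/9 = -(-209 - 205)/9 = -⅑*(-414) = 46)
1/Z = 1/46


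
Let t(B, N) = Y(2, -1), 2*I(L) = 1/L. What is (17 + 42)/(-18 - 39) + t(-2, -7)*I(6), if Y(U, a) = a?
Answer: -85/76 ≈ -1.1184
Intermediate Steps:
I(L) = 1/(2*L) (I(L) = (1/L)/2 = 1/(2*L))
t(B, N) = -1
(17 + 42)/(-18 - 39) + t(-2, -7)*I(6) = (17 + 42)/(-18 - 39) - 1/(2*6) = 59/(-57) - 1/(2*6) = 59*(-1/57) - 1*1/12 = -59/57 - 1/12 = -85/76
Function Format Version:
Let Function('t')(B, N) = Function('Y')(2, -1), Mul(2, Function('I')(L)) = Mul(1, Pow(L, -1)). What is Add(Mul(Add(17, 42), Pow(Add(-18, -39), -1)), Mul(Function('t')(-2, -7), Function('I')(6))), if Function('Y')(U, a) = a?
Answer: Rational(-85, 76) ≈ -1.1184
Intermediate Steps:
Function('I')(L) = Mul(Rational(1, 2), Pow(L, -1)) (Function('I')(L) = Mul(Rational(1, 2), Mul(1, Pow(L, -1))) = Mul(Rational(1, 2), Pow(L, -1)))
Function('t')(B, N) = -1
Add(Mul(Add(17, 42), Pow(Add(-18, -39), -1)), Mul(Function('t')(-2, -7), Function('I')(6))) = Add(Mul(Add(17, 42), Pow(Add(-18, -39), -1)), Mul(-1, Mul(Rational(1, 2), Pow(6, -1)))) = Add(Mul(59, Pow(-57, -1)), Mul(-1, Mul(Rational(1, 2), Rational(1, 6)))) = Add(Mul(59, Rational(-1, 57)), Mul(-1, Rational(1, 12))) = Add(Rational(-59, 57), Rational(-1, 12)) = Rational(-85, 76)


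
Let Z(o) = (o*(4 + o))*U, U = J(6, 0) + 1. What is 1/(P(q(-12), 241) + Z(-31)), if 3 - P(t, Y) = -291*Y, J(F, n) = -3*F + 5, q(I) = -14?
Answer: 1/60090 ≈ 1.6642e-5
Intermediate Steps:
J(F, n) = 5 - 3*F
U = -12 (U = (5 - 3*6) + 1 = (5 - 18) + 1 = -13 + 1 = -12)
Z(o) = -12*o*(4 + o) (Z(o) = (o*(4 + o))*(-12) = -12*o*(4 + o))
P(t, Y) = 3 + 291*Y (P(t, Y) = 3 - (-291)*Y = 3 + 291*Y)
1/(P(q(-12), 241) + Z(-31)) = 1/((3 + 291*241) - 12*(-31)*(4 - 31)) = 1/((3 + 70131) - 12*(-31)*(-27)) = 1/(70134 - 10044) = 1/60090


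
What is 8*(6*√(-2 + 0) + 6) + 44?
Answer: 92 + 48*I*√2 ≈ 92.0 + 67.882*I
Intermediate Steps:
8*(6*√(-2 + 0) + 6) + 44 = 8*(6*√(-2) + 6) + 44 = 8*(6*(I*√2) + 6) + 44 = 8*(6*I*√2 + 6) + 44 = 8*(6 + 6*I*√2) + 44 = (48 + 48*I*√2) + 44 = 92 + 48*I*√2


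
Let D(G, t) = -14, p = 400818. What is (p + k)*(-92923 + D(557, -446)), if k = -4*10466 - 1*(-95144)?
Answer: -42202505826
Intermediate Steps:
k = 53280 (k = -41864 + 95144 = 53280)
(p + k)*(-92923 + D(557, -446)) = (400818 + 53280)*(-92923 - 14) = 454098*(-92937) = -42202505826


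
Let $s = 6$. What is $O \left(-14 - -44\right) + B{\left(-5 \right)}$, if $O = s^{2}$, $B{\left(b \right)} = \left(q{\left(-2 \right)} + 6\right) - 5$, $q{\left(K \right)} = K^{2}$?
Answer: $1085$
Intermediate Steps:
$B{\left(b \right)} = 5$ ($B{\left(b \right)} = \left(\left(-2\right)^{2} + 6\right) - 5 = \left(4 + 6\right) - 5 = 10 - 5 = 5$)
$O = 36$ ($O = 6^{2} = 36$)
$O \left(-14 - -44\right) + B{\left(-5 \right)} = 36 \left(-14 - -44\right) + 5 = 36 \left(-14 + 44\right) + 5 = 36 \cdot 30 + 5 = 1080 + 5 = 1085$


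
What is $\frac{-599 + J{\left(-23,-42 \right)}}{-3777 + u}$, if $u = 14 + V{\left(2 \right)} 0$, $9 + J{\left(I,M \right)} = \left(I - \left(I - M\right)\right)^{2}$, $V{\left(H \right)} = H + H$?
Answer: $- \frac{1156}{3763} \approx -0.3072$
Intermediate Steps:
$V{\left(H \right)} = 2 H$
$J{\left(I,M \right)} = -9 + M^{2}$ ($J{\left(I,M \right)} = -9 + \left(I - \left(I - M\right)\right)^{2} = -9 + M^{2}$)
$u = 14$ ($u = 14 + 2 \cdot 2 \cdot 0 = 14 + 4 \cdot 0 = 14 + 0 = 14$)
$\frac{-599 + J{\left(-23,-42 \right)}}{-3777 + u} = \frac{-599 - \left(9 - \left(-42\right)^{2}\right)}{-3777 + 14} = \frac{-599 + \left(-9 + 1764\right)}{-3763} = \left(-599 + 1755\right) \left(- \frac{1}{3763}\right) = 1156 \left(- \frac{1}{3763}\right) = - \frac{1156}{3763}$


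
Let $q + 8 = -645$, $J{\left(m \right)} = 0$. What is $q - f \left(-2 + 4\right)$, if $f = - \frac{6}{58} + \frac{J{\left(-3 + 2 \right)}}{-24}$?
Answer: $- \frac{18931}{29} \approx -652.79$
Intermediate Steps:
$f = - \frac{3}{29}$ ($f = - \frac{6}{58} + \frac{0}{-24} = \left(-6\right) \frac{1}{58} + 0 \left(- \frac{1}{24}\right) = - \frac{3}{29} + 0 = - \frac{3}{29} \approx -0.10345$)
$q = -653$ ($q = -8 - 645 = -653$)
$q - f \left(-2 + 4\right) = -653 - - \frac{3 \left(-2 + 4\right)}{29} = -653 - \left(- \frac{3}{29}\right) 2 = -653 - - \frac{6}{29} = -653 + \frac{6}{29} = - \frac{18931}{29}$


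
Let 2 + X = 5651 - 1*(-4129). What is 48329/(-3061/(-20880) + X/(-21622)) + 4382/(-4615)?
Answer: -1624115046907778/10270585585 ≈ -1.5813e+5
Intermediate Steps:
X = 9778 (X = -2 + (5651 - 1*(-4129)) = -2 + (5651 + 4129) = -2 + 9780 = 9778)
48329/(-3061/(-20880) + X/(-21622)) + 4382/(-4615) = 48329/(-3061/(-20880) + 9778/(-21622)) + 4382/(-4615) = 48329/(-3061*(-1/20880) + 9778*(-1/21622)) + 4382*(-1/4615) = 48329/(3061/20880 - 4889/10811) - 4382/4615 = 48329/(-68989849/225733680) - 4382/4615 = 48329*(-225733680/68989849) - 4382/4615 = -351918807120/2225479 - 4382/4615 = -1624115046907778/10270585585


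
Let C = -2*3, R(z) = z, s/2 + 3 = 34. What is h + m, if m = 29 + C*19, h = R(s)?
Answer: -23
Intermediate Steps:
s = 62 (s = -6 + 2*34 = -6 + 68 = 62)
C = -6
h = 62
m = -85 (m = 29 - 6*19 = 29 - 114 = -85)
h + m = 62 - 85 = -23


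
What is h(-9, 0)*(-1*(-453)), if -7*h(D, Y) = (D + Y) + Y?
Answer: 4077/7 ≈ 582.43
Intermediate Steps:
h(D, Y) = -2*Y/7 - D/7 (h(D, Y) = -((D + Y) + Y)/7 = -(D + 2*Y)/7 = -2*Y/7 - D/7)
h(-9, 0)*(-1*(-453)) = (-2/7*0 - ⅐*(-9))*(-1*(-453)) = (0 + 9/7)*453 = (9/7)*453 = 4077/7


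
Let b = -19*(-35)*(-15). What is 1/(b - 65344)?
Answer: -1/75319 ≈ -1.3277e-5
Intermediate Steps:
b = -9975 (b = 665*(-15) = -9975)
1/(b - 65344) = 1/(-9975 - 65344) = 1/(-75319) = -1/75319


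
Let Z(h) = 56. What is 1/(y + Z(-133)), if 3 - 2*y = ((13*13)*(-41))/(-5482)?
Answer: 10964/623501 ≈ 0.017585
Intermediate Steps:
y = 9517/10964 (y = 3/2 - (13*13)*(-41)/(2*(-5482)) = 3/2 - 169*(-41)*(-1)/(2*5482) = 3/2 - (-6929)*(-1)/(2*5482) = 3/2 - ½*6929/5482 = 3/2 - 6929/10964 = 9517/10964 ≈ 0.86802)
1/(y + Z(-133)) = 1/(9517/10964 + 56) = 1/(623501/10964) = 10964/623501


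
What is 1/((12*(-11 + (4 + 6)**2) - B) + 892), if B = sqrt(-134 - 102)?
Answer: I/(2*(sqrt(59) + 980*I)) ≈ 0.00051017 + 3.9987e-6*I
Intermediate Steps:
B = 2*I*sqrt(59) (B = sqrt(-236) = 2*I*sqrt(59) ≈ 15.362*I)
1/((12*(-11 + (4 + 6)**2) - B) + 892) = 1/((12*(-11 + (4 + 6)**2) - 2*I*sqrt(59)) + 892) = 1/((12*(-11 + 10**2) - 2*I*sqrt(59)) + 892) = 1/((12*(-11 + 100) - 2*I*sqrt(59)) + 892) = 1/((12*89 - 2*I*sqrt(59)) + 892) = 1/((1068 - 2*I*sqrt(59)) + 892) = 1/(1960 - 2*I*sqrt(59))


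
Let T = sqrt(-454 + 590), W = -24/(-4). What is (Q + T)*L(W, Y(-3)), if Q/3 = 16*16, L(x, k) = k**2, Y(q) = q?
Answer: 6912 + 18*sqrt(34) ≈ 7017.0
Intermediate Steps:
W = 6 (W = -24*(-1/4) = 6)
Q = 768 (Q = 3*(16*16) = 3*256 = 768)
T = 2*sqrt(34) (T = sqrt(136) = 2*sqrt(34) ≈ 11.662)
(Q + T)*L(W, Y(-3)) = (768 + 2*sqrt(34))*(-3)**2 = (768 + 2*sqrt(34))*9 = 6912 + 18*sqrt(34)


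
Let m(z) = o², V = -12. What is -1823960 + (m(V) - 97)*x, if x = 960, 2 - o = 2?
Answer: -1917080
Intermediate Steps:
o = 0 (o = 2 - 1*2 = 2 - 2 = 0)
m(z) = 0 (m(z) = 0² = 0)
-1823960 + (m(V) - 97)*x = -1823960 + (0 - 97)*960 = -1823960 - 97*960 = -1823960 - 93120 = -1917080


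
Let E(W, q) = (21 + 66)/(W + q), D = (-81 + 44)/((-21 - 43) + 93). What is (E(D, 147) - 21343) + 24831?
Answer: 14742811/4226 ≈ 3488.6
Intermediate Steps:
D = -37/29 (D = -37/(-64 + 93) = -37/29 ≈ -1.2759)
E(W, q) = 87/(W + q)
(E(D, 147) - 21343) + 24831 = (87/(-37/29 + 147) - 21343) + 24831 = (87/(4226/29) - 21343) + 24831 = (87*(29/4226) - 21343) + 24831 = (2523/4226 - 21343) + 24831 = -90192995/4226 + 24831 = 14742811/4226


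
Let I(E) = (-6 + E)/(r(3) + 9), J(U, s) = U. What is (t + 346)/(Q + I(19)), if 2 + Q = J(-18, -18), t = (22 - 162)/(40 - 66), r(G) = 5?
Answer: -63952/3471 ≈ -18.425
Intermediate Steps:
I(E) = -3/7 + E/14 (I(E) = (-6 + E)/(5 + 9) = (-6 + E)/14 = (-6 + E)*(1/14) = -3/7 + E/14)
t = 70/13 (t = -140/(-26) = -140*(-1/26) = 70/13 ≈ 5.3846)
Q = -20 (Q = -2 - 18 = -20)
(t + 346)/(Q + I(19)) = (70/13 + 346)/(-20 + (-3/7 + (1/14)*19)) = 4568/(13*(-20 + (-3/7 + 19/14))) = 4568/(13*(-20 + 13/14)) = 4568/(13*(-267/14)) = (4568/13)*(-14/267) = -63952/3471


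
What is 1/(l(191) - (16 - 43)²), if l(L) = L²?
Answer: 1/35752 ≈ 2.7970e-5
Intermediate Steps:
1/(l(191) - (16 - 43)²) = 1/(191² - (16 - 43)²) = 1/(36481 - 1*(-27)²) = 1/(36481 - 1*729) = 1/(36481 - 729) = 1/35752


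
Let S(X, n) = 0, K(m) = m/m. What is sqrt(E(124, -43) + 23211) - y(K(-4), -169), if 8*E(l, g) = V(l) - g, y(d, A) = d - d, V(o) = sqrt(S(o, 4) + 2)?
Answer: sqrt(371462 + 2*sqrt(2))/4 ≈ 152.37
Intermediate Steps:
K(m) = 1
V(o) = sqrt(2) (V(o) = sqrt(0 + 2) = sqrt(2))
y(d, A) = 0
E(l, g) = -g/8 + sqrt(2)/8 (E(l, g) = (sqrt(2) - g)/8 = -g/8 + sqrt(2)/8)
sqrt(E(124, -43) + 23211) - y(K(-4), -169) = sqrt((-1/8*(-43) + sqrt(2)/8) + 23211) - 1*0 = sqrt((43/8 + sqrt(2)/8) + 23211) + 0 = sqrt(185731/8 + sqrt(2)/8) + 0 = sqrt(185731/8 + sqrt(2)/8)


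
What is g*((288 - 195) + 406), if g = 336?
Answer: 167664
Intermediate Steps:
g*((288 - 195) + 406) = 336*((288 - 195) + 406) = 336*(93 + 406) = 336*499 = 167664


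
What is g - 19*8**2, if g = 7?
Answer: -1209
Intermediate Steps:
g - 19*8**2 = 7 - 19*8**2 = 7 - 19*64 = 7 - 1216 = -1209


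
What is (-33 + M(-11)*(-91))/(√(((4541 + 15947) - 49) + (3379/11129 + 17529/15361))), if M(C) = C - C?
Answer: -33*√621610320995470379/112720856221 ≈ -0.23082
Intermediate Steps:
M(C) = 0
(-33 + M(-11)*(-91))/(√(((4541 + 15947) - 49) + (3379/11129 + 17529/15361))) = (-33 + 0*(-91))/(√(((4541 + 15947) - 49) + (3379/11129 + 17529/15361))) = (-33 + 0)/(√((20488 - 49) + (3379*(1/11129) + 17529*(1/15361)))) = -33/√(20439 + (109/359 + 17529/15361)) = -33/√(20439 + 7967260/5514599) = -33*√621610320995470379/112720856221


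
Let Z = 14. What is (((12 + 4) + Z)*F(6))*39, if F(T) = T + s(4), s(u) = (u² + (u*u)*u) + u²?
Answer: 119340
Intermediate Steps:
s(u) = u³ + 2*u² (s(u) = (u² + u²*u) + u² = (u² + u³) + u² = u³ + 2*u²)
F(T) = 96 + T (F(T) = T + 4²*(2 + 4) = T + 16*6 = T + 96 = 96 + T)
(((12 + 4) + Z)*F(6))*39 = (((12 + 4) + 14)*(96 + 6))*39 = ((16 + 14)*102)*39 = (30*102)*39 = 3060*39 = 119340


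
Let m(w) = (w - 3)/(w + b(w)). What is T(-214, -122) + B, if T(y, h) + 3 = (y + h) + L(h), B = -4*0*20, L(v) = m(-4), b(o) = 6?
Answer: -685/2 ≈ -342.50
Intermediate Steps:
m(w) = (-3 + w)/(6 + w) (m(w) = (w - 3)/(w + 6) = (-3 + w)/(6 + w))
L(v) = -7/2 (L(v) = (-3 - 4)/(6 - 4) = -7/2)
B = 0 (B = 0*20 = 0)
T(y, h) = -13/2 + h + y (T(y, h) = -3 + ((y + h) - 7/2) = -3 + ((h + y) - 7/2) = -3 + (-7/2 + h + y) = -13/2 + h + y)
T(-214, -122) + B = (-13/2 - 122 - 214) + 0 = -685/2 + 0 = -685/2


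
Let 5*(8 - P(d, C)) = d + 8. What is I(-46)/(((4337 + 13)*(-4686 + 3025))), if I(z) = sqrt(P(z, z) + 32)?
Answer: -sqrt(1190)/36126750 ≈ -9.5487e-7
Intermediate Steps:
P(d, C) = 32/5 - d/5 (P(d, C) = 8 - (d + 8)/5 = 8 - (8 + d)/5 = 8 + (-8/5 - d/5) = 32/5 - d/5)
I(z) = sqrt(192/5 - z/5) (I(z) = sqrt((32/5 - z/5) + 32) = sqrt(192/5 - z/5))
I(-46)/(((4337 + 13)*(-4686 + 3025))) = (sqrt(960 - 5*(-46))/5)/(((4337 + 13)*(-4686 + 3025))) = (sqrt(960 + 230)/5)/((4350*(-1661))) = (sqrt(1190)/5)/(-7225350) = (sqrt(1190)/5)*(-1/7225350) = -sqrt(1190)/36126750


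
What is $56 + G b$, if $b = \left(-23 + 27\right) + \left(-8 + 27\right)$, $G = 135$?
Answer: $3161$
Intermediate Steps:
$b = 23$ ($b = 4 + 19 = 23$)
$56 + G b = 56 + 135 \cdot 23 = 56 + 3105 = 3161$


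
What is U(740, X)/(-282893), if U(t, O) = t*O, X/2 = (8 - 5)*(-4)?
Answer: 17760/282893 ≈ 0.062780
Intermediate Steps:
X = -24 (X = 2*((8 - 5)*(-4)) = 2*(3*(-4)) = 2*(-12) = -24)
U(t, O) = O*t
U(740, X)/(-282893) = -24*740/(-282893) = -17760*(-1/282893) = 17760/282893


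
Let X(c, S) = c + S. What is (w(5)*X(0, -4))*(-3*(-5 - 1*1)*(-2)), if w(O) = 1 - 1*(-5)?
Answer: 864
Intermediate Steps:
w(O) = 6 (w(O) = 1 + 5 = 6)
X(c, S) = S + c
(w(5)*X(0, -4))*(-3*(-5 - 1*1)*(-2)) = (6*(-4 + 0))*(-3*(-5 - 1*1)*(-2)) = (6*(-4))*(-3*(-5 - 1)*(-2)) = -24*(-3*(-6))*(-2) = -432*(-2) = -24*(-36) = 864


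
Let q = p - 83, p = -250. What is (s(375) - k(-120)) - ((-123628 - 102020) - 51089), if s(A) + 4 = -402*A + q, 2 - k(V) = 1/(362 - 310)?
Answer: 6533697/52 ≈ 1.2565e+5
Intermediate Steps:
q = -333 (q = -250 - 83 = -333)
k(V) = 103/52 (k(V) = 2 - 1/(362 - 310) = 2 - 1/52 = 103/52)
s(A) = -337 - 402*A (s(A) = -4 + (-402*A - 333) = -4 + (-333 - 402*A) = -337 - 402*A)
(s(375) - k(-120)) - ((-123628 - 102020) - 51089) = ((-337 - 402*375) - 1*103/52) - ((-123628 - 102020) - 51089) = ((-337 - 150750) - 103/52) - (-225648 - 51089) = (-151087 - 103/52) - 1*(-276737) = -7856627/52 + 276737 = 6533697/52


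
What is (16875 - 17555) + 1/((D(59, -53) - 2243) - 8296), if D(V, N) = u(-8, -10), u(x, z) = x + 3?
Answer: -7169921/10544 ≈ -680.00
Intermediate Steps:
u(x, z) = 3 + x
D(V, N) = -5 (D(V, N) = 3 - 8 = -5)
(16875 - 17555) + 1/((D(59, -53) - 2243) - 8296) = (16875 - 17555) + 1/((-5 - 2243) - 8296) = -680 + 1/(-2248 - 8296) = -680 + 1/(-10544) = -680 - 1/10544 = -7169921/10544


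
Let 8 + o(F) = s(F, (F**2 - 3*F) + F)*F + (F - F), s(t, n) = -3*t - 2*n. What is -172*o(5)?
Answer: 40076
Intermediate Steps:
o(F) = -8 + F*(F - 2*F**2) (o(F) = -8 + ((-3*F - 2*((F**2 - 3*F) + F))*F + (F - F)) = -8 + ((-3*F - 2*(F**2 - 2*F))*F + 0) = -8 + ((-3*F + (-2*F**2 + 4*F))*F + 0) = -8 + ((F - 2*F**2)*F + 0) = -8 + (F*(F - 2*F**2) + 0) = -8 + F*(F - 2*F**2))
-172*o(5) = -172*(-8 + 5**2 - 2*5**3) = -172*(-8 + 25 - 2*125) = -172*(-8 + 25 - 250) = -172*(-233) = 40076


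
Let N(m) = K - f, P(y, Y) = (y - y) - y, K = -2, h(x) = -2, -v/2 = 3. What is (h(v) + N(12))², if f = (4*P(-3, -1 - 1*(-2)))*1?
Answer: 256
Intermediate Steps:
v = -6 (v = -2*3 = -6)
P(y, Y) = -y (P(y, Y) = 0 - y = -y)
f = 12 (f = (4*(-1*(-3)))*1 = (4*3)*1 = 12*1 = 12)
N(m) = -14 (N(m) = -2 - 1*12 = -2 - 12 = -14)
(h(v) + N(12))² = (-2 - 14)² = (-16)² = 256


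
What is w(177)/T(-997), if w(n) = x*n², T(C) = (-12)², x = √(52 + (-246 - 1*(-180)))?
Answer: 3481*I*√14/16 ≈ 814.04*I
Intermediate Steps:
x = I*√14 (x = √(52 + (-246 + 180)) = √(52 - 66) = √(-14) = I*√14 ≈ 3.7417*I)
T(C) = 144
w(n) = I*√14*n² (w(n) = (I*√14)*n² = I*√14*n²)
w(177)/T(-997) = (I*√14*177²)/144 = (I*√14*31329)*(1/144) = (31329*I*√14)*(1/144) = 3481*I*√14/16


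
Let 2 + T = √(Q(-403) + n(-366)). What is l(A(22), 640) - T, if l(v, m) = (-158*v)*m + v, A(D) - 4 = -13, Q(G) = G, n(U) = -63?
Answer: 910073 - I*√466 ≈ 9.1007e+5 - 21.587*I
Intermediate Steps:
A(D) = -9 (A(D) = 4 - 13 = -9)
l(v, m) = v - 158*m*v (l(v, m) = -158*m*v + v = v - 158*m*v)
T = -2 + I*√466 (T = -2 + √(-403 - 63) = -2 + √(-466) = -2 + I*√466 ≈ -2.0 + 21.587*I)
l(A(22), 640) - T = -9*(1 - 158*640) - (-2 + I*√466) = -9*(1 - 101120) + (2 - I*√466) = -9*(-101119) + (2 - I*√466) = 910071 + (2 - I*√466) = 910073 - I*√466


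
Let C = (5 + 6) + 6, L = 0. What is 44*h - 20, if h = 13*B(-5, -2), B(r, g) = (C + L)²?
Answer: 165288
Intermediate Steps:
C = 17 (C = 11 + 6 = 17)
B(r, g) = 289 (B(r, g) = (17 + 0)² = 17² = 289)
h = 3757 (h = 13*289 = 3757)
44*h - 20 = 44*3757 - 20 = 165308 - 20 = 165288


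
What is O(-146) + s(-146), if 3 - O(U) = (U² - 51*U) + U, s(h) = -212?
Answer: -28825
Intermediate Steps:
O(U) = 3 - U² + 50*U (O(U) = 3 - ((U² - 51*U) + U) = 3 - (U² - 50*U) = 3 + (-U² + 50*U) = 3 - U² + 50*U)
O(-146) + s(-146) = (3 - 1*(-146)² + 50*(-146)) - 212 = (3 - 1*21316 - 7300) - 212 = (3 - 21316 - 7300) - 212 = -28613 - 212 = -28825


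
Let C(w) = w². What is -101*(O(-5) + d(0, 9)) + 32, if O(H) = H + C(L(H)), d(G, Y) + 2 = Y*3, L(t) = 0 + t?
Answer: -4513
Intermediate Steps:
L(t) = t
d(G, Y) = -2 + 3*Y (d(G, Y) = -2 + Y*3 = -2 + 3*Y)
O(H) = H + H²
-101*(O(-5) + d(0, 9)) + 32 = -101*(-5*(1 - 5) + (-2 + 3*9)) + 32 = -101*(-5*(-4) + (-2 + 27)) + 32 = -101*(20 + 25) + 32 = -101*45 + 32 = -4545 + 32 = -4513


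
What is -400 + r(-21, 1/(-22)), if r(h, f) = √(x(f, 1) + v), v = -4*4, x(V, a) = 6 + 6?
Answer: -400 + 2*I ≈ -400.0 + 2.0*I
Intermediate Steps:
x(V, a) = 12
v = -16
r(h, f) = 2*I (r(h, f) = √(12 - 16) = √(-4) = 2*I)
-400 + r(-21, 1/(-22)) = -400 + 2*I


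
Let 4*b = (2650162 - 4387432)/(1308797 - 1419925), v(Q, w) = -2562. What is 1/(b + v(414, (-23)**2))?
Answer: -222256/568551237 ≈ -0.00039092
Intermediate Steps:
b = 868635/222256 (b = ((2650162 - 4387432)/(1308797 - 1419925))/4 = (-1737270/(-111128))/4 = (-1737270*(-1/111128))/4 = (1/4)*(868635/55564) = 868635/222256 ≈ 3.9083)
1/(b + v(414, (-23)**2)) = 1/(868635/222256 - 2562) = 1/(-568551237/222256) = -222256/568551237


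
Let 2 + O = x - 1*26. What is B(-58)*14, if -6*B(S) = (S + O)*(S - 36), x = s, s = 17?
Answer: -15134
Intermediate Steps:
x = 17
O = -11 (O = -2 + (17 - 1*26) = -2 + (17 - 26) = -2 - 9 = -11)
B(S) = -(-36 + S)*(-11 + S)/6 (B(S) = -(S - 11)*(S - 36)/6 = -(-11 + S)*(-36 + S)/6 = -(-36 + S)*(-11 + S)/6)
B(-58)*14 = (-66 - ⅙*(-58)² + (47/6)*(-58))*14 = (-66 - ⅙*3364 - 1363/3)*14 = (-66 - 1682/3 - 1363/3)*14 = -1081*14 = -15134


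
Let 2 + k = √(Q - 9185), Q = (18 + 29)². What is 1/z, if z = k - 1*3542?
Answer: -443/1570864 - I*√109/1570864 ≈ -0.00028201 - 6.6462e-6*I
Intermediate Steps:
Q = 2209 (Q = 47² = 2209)
k = -2 + 8*I*√109 (k = -2 + √(2209 - 9185) = -2 + √(-6976) = -2 + 8*I*√109 ≈ -2.0 + 83.522*I)
z = -3544 + 8*I*√109 (z = (-2 + 8*I*√109) - 1*3542 = (-2 + 8*I*√109) - 3542 = -3544 + 8*I*√109 ≈ -3544.0 + 83.522*I)
1/z = 1/(-3544 + 8*I*√109)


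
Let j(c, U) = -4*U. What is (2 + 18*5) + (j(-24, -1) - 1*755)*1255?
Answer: -942413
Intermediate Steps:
(2 + 18*5) + (j(-24, -1) - 1*755)*1255 = (2 + 18*5) + (-4*(-1) - 1*755)*1255 = (2 + 90) + (4 - 755)*1255 = 92 - 751*1255 = 92 - 942505 = -942413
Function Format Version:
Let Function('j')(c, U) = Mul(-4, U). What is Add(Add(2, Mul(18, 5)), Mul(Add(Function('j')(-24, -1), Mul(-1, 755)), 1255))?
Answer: -942413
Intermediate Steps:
Add(Add(2, Mul(18, 5)), Mul(Add(Function('j')(-24, -1), Mul(-1, 755)), 1255)) = Add(Add(2, Mul(18, 5)), Mul(Add(Mul(-4, -1), Mul(-1, 755)), 1255)) = Add(Add(2, 90), Mul(Add(4, -755), 1255)) = Add(92, Mul(-751, 1255)) = Add(92, -942505) = -942413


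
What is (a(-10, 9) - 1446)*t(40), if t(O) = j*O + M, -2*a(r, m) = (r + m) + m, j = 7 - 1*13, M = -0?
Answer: 348000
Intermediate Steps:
M = 0 (M = -1*0 = 0)
j = -6 (j = 7 - 13 = -6)
a(r, m) = -m - r/2 (a(r, m) = -((r + m) + m)/2 = -((m + r) + m)/2 = -(r + 2*m)/2 = -m - r/2)
t(O) = -6*O (t(O) = -6*O + 0 = -6*O)
(a(-10, 9) - 1446)*t(40) = ((-1*9 - ½*(-10)) - 1446)*(-6*40) = ((-9 + 5) - 1446)*(-240) = (-4 - 1446)*(-240) = -1450*(-240) = 348000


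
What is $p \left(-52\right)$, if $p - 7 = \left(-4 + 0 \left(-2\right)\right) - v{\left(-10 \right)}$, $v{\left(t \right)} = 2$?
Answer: $-52$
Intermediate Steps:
$p = 1$ ($p = 7 + \left(\left(-4 + 0 \left(-2\right)\right) - 2\right) = 7 + \left(\left(-4 + 0\right) - 2\right) = 7 - 6 = 1$)
$p \left(-52\right) = 1 \left(-52\right) = -52$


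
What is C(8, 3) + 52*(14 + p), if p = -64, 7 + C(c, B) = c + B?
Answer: -2596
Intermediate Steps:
C(c, B) = -7 + B + c (C(c, B) = -7 + (c + B) = -7 + (B + c) = -7 + B + c)
C(8, 3) + 52*(14 + p) = (-7 + 3 + 8) + 52*(14 - 64) = 4 + 52*(-50) = 4 - 2600 = -2596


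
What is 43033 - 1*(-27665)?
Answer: 70698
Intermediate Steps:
43033 - 1*(-27665) = 43033 + 27665 = 70698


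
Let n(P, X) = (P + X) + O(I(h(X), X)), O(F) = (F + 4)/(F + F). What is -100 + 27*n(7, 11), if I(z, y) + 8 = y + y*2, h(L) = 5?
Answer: 20083/50 ≈ 401.66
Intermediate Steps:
I(z, y) = -8 + 3*y (I(z, y) = -8 + (y + y*2) = -8 + (y + 2*y) = -8 + 3*y)
O(F) = (4 + F)/(2*F) (O(F) = (4 + F)/((2*F)) = (4 + F)*(1/(2*F)) = (4 + F)/(2*F))
n(P, X) = P + X + (-4 + 3*X)/(2*(-8 + 3*X)) (n(P, X) = (P + X) + (4 + (-8 + 3*X))/(2*(-8 + 3*X)) = (P + X) + (-4 + 3*X)/(2*(-8 + 3*X)) = P + X + (-4 + 3*X)/(2*(-8 + 3*X)))
-100 + 27*n(7, 11) = -100 + 27*((-4 + 3*11 + 2*(-8 + 3*11)*(7 + 11))/(2*(-8 + 3*11))) = -100 + 27*((-4 + 33 + 2*(-8 + 33)*18)/(2*(-8 + 33))) = -100 + 27*((½)*(-4 + 33 + 2*25*18)/25) = -100 + 27*((½)*(1/25)*(-4 + 33 + 900)) = -100 + 27*((½)*(1/25)*929) = -100 + 27*(929/50) = -100 + 25083/50 = 20083/50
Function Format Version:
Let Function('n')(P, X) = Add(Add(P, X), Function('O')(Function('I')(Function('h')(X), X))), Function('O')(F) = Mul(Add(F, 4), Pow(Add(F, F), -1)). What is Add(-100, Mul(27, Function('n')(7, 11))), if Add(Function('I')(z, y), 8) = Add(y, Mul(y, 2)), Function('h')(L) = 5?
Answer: Rational(20083, 50) ≈ 401.66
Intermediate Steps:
Function('I')(z, y) = Add(-8, Mul(3, y)) (Function('I')(z, y) = Add(-8, Add(y, Mul(y, 2))) = Add(-8, Add(y, Mul(2, y))) = Add(-8, Mul(3, y)))
Function('O')(F) = Mul(Rational(1, 2), Pow(F, -1), Add(4, F)) (Function('O')(F) = Mul(Add(4, F), Pow(Mul(2, F), -1)) = Mul(Add(4, F), Mul(Rational(1, 2), Pow(F, -1))) = Mul(Rational(1, 2), Pow(F, -1), Add(4, F)))
Function('n')(P, X) = Add(P, X, Mul(Rational(1, 2), Pow(Add(-8, Mul(3, X)), -1), Add(-4, Mul(3, X)))) (Function('n')(P, X) = Add(Add(P, X), Mul(Rational(1, 2), Pow(Add(-8, Mul(3, X)), -1), Add(4, Add(-8, Mul(3, X))))) = Add(Add(P, X), Mul(Rational(1, 2), Pow(Add(-8, Mul(3, X)), -1), Add(-4, Mul(3, X)))) = Add(P, X, Mul(Rational(1, 2), Pow(Add(-8, Mul(3, X)), -1), Add(-4, Mul(3, X)))))
Add(-100, Mul(27, Function('n')(7, 11))) = Add(-100, Mul(27, Mul(Rational(1, 2), Pow(Add(-8, Mul(3, 11)), -1), Add(-4, Mul(3, 11), Mul(2, Add(-8, Mul(3, 11)), Add(7, 11)))))) = Add(-100, Mul(27, Mul(Rational(1, 2), Pow(Add(-8, 33), -1), Add(-4, 33, Mul(2, Add(-8, 33), 18))))) = Add(-100, Mul(27, Mul(Rational(1, 2), Pow(25, -1), Add(-4, 33, Mul(2, 25, 18))))) = Add(-100, Mul(27, Mul(Rational(1, 2), Rational(1, 25), Add(-4, 33, 900)))) = Add(-100, Mul(27, Mul(Rational(1, 2), Rational(1, 25), 929))) = Add(-100, Mul(27, Rational(929, 50))) = Add(-100, Rational(25083, 50)) = Rational(20083, 50)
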